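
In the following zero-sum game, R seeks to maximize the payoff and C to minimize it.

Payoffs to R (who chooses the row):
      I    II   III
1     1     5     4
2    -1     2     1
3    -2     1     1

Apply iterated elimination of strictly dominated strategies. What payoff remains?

1

Row 3 is strictly dominated by row 1 (1>-2, 5>1, 4>1); eliminate 3.
Row 2 is strictly dominated by row 1 (1>-1, 5>2, 4>1); eliminate 2.
Column III is strictly dominated by I for C (1<4); eliminate III.
Column II is strictly dominated by I for C (1<5); eliminate II.
Only (1, I) remains, with payoff 1.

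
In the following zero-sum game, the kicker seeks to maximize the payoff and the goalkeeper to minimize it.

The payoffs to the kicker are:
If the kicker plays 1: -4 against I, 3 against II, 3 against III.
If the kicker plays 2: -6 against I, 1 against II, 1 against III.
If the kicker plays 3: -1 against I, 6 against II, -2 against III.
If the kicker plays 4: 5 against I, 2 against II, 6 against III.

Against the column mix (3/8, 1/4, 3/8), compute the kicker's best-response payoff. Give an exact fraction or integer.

1: (-4)·(3/8) + (3)·(1/4) + (3)·(3/8) = 3/8.
2: (-6)·(3/8) + (1)·(1/4) + (1)·(3/8) = -13/8.
3: (-1)·(3/8) + (6)·(1/4) + (-2)·(3/8) = 3/8.
4: (5)·(3/8) + (2)·(1/4) + (6)·(3/8) = 37/8.
The best pure response is 4 with expected payoff 37/8.

37/8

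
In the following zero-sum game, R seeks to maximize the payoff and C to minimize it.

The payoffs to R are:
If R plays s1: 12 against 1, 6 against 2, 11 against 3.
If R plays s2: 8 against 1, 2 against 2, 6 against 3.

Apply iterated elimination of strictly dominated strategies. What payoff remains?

Column 3 is strictly dominated by 2 for C (6<11, 2<6); eliminate 3.
Column 1 is strictly dominated by 2 for C (6<12, 2<8); eliminate 1.
Row s2 is strictly dominated by row s1 (6>2); eliminate s2.
Only (s1, 2) remains, with payoff 6.

6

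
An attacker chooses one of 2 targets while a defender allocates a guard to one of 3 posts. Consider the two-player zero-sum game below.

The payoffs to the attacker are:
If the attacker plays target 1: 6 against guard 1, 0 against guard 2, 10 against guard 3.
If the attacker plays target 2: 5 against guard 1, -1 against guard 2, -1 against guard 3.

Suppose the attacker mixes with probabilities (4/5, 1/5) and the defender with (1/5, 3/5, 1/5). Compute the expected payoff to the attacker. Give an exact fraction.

Against (1/5, 3/5, 1/5), each row's expected payoff is target 1: 16/5; target 2: 1/5.
Taking the (4/5, 1/5)-weighted average: (4/5)·(16/5) + (1/5)·(1/5) = 13/5.

13/5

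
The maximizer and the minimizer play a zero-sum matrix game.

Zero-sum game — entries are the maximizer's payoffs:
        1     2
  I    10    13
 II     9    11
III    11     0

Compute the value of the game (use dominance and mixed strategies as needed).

Row II is strictly dominated by row I, so the maximizer never plays it.
The remaining 2×2 game on (I, III) × (1, 2) has no saddle point. Let the maximizer play I with probability p; indifference gives 10p + 11(1−p) = 13p, so p = 11/14.
Similarly the minimizer's optimal q on 1 is 13/14, and the value is 10·(13/14) + (13)·(1/14) = 143/14.

143/14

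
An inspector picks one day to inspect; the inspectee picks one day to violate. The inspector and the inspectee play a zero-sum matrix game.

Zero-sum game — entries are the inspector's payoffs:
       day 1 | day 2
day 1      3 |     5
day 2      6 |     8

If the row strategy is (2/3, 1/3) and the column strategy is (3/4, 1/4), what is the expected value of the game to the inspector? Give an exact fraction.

Against (3/4, 1/4), each row's expected payoff is day 1: 7/2; day 2: 13/2.
Taking the (2/3, 1/3)-weighted average: (2/3)·(7/2) + (1/3)·(13/2) = 9/2.

9/2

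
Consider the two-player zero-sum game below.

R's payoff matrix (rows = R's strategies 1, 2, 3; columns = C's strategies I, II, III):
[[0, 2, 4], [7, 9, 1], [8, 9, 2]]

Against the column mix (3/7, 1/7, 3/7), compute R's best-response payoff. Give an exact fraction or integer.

1: (0)·(3/7) + (2)·(1/7) + (4)·(3/7) = 2.
2: (7)·(3/7) + (9)·(1/7) + (1)·(3/7) = 33/7.
3: (8)·(3/7) + (9)·(1/7) + (2)·(3/7) = 39/7.
The best pure response is 3 with expected payoff 39/7.

39/7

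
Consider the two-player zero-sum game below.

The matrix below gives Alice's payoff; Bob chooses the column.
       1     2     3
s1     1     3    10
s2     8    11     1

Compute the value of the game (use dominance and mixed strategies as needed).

Column 2 is strictly dominated by 1 for Bob (it gives Alice more in every row).
The remaining 2×2 game on (s1, s2) × (1, 3) has no saddle point. Let Alice play s1 with probability p; indifference gives p + 8(1−p) = 10p + (1−p), so p = 7/16.
Similarly Bob's optimal q on 1 is 9/16, and the value is 1·(9/16) + (10)·(7/16) = 79/16.

79/16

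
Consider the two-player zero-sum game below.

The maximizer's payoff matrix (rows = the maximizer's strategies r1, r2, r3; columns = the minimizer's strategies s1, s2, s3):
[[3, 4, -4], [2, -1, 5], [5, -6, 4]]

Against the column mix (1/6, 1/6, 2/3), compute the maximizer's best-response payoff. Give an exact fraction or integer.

r1: (3)·(1/6) + (4)·(1/6) + (-4)·(2/3) = -3/2.
r2: (2)·(1/6) + (-1)·(1/6) + (5)·(2/3) = 7/2.
r3: (5)·(1/6) + (-6)·(1/6) + (4)·(2/3) = 5/2.
The best pure response is r2 with expected payoff 7/2.

7/2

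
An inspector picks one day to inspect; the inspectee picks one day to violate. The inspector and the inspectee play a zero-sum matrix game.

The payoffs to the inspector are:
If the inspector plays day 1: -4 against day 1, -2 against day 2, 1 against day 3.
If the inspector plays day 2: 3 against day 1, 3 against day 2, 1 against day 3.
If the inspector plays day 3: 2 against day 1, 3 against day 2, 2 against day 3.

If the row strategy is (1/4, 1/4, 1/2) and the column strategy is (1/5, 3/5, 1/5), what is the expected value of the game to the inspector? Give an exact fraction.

3/2

Against (1/5, 3/5, 1/5), each row's expected payoff is day 1: -9/5; day 2: 13/5; day 3: 13/5.
Taking the (1/4, 1/4, 1/2)-weighted average: (1/4)·(-9/5) + (1/4)·(13/5) + (1/2)·(13/5) = 3/2.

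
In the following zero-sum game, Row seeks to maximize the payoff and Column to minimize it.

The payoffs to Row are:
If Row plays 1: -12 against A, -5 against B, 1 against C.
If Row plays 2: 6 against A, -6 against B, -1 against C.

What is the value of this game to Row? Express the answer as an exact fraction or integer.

Column C is strictly dominated by B for Column (it gives Row more in every row).
The remaining 2×2 game on (1, 2) × (A, B) has no saddle point. Let Row play 1 with probability p; indifference gives −12p + 6(1−p) = −5p − 6(1−p), so p = 12/19.
Similarly Column's optimal q on A is 1/19, and the value is -12·(1/19) + (-5)·(18/19) = -102/19.

-102/19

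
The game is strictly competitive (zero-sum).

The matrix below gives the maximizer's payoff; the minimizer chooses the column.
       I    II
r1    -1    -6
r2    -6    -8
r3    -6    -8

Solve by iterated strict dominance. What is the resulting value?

-6

Column I is strictly dominated by II for the minimizer (-6<-1, -8<-6, -8<-6); eliminate I.
Row r2 is strictly dominated by row r1 (-6>-8); eliminate r2.
Row r3 is strictly dominated by row r1 (-6>-8); eliminate r3.
Only (r1, II) remains, with payoff -6.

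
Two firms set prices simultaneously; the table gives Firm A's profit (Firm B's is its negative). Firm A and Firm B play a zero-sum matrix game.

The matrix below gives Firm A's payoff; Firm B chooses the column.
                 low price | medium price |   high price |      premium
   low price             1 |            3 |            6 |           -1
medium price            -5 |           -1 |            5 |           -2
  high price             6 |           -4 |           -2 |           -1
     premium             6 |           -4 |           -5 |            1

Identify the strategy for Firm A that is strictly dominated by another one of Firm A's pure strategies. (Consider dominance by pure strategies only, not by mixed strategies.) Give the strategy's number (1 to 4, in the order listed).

2

Compare medium price with low price: 1 > -5, 3 > -1, 6 > 5, -1 > -2.
So low price strictly dominates medium price for Firm A; medium price is strictly dominated.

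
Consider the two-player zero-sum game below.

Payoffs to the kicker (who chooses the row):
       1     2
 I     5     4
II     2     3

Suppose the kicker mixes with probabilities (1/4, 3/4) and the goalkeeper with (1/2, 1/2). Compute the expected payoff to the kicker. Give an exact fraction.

Against (1/2, 1/2), each row's expected payoff is I: 9/2; II: 5/2.
Taking the (1/4, 3/4)-weighted average: (1/4)·(9/2) + (3/4)·(5/2) = 3.

3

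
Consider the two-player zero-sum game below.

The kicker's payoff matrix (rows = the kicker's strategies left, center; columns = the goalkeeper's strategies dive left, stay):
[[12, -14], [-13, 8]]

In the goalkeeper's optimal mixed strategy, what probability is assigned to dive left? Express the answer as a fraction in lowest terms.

22/47

Row minima are -14 and -13, so the kicker's maximin is -13; column maxima are 12 and 8, so the goalkeeper's minimax is 8. These differ, so the equilibrium is in mixed strategies.
Let the goalkeeper play dive left with probability q. The kicker is indifferent when 12q − 14(1−q) = −13q + 8(1−q), giving q = 22/47.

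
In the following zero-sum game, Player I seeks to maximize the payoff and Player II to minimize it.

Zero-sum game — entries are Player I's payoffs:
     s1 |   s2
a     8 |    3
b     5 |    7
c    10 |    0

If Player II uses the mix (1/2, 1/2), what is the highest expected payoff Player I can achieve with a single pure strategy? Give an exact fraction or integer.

a: (8)·(1/2) + (3)·(1/2) = 11/2.
b: (5)·(1/2) + (7)·(1/2) = 6.
c: (10)·(1/2) + (0)·(1/2) = 5.
The best pure response is b with expected payoff 6.

6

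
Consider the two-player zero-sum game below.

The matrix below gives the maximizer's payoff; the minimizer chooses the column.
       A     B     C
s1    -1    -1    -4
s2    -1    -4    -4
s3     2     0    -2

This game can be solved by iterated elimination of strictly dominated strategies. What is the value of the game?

Row s2 is strictly dominated by row s3 (2>-1, 0>-4, -2>-4); eliminate s2.
Row s1 is strictly dominated by row s3 (2>-1, 0>-1, -2>-4); eliminate s1.
Column A is strictly dominated by B for the minimizer (0<2); eliminate A.
Column B is strictly dominated by C for the minimizer (-2<0); eliminate B.
Only (s3, C) remains, with payoff -2.

-2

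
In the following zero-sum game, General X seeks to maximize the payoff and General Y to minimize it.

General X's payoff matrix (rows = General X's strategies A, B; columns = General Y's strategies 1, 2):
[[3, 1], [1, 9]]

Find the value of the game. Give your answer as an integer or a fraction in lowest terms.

13/5

Row minima are 1 and 1, so General X's maximin is 1; column maxima are 3 and 9, so General Y's minimax is 3. These differ, so the equilibrium is in mixed strategies.
Let General X play A with probability p. General Y is indifferent when 3p + (1−p) = p + 9(1−p), giving p = 4/5.
Let General Y play 1 with probability q. General X is indifferent when 3q + (1−q) = q + 9(1−q), giving q = 4/5.
The value is 3·(4/5) + (1)·(1/5) = 13/5.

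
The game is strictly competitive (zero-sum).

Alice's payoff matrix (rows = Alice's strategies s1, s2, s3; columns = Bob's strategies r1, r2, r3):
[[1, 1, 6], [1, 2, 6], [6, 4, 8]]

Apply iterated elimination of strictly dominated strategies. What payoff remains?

Row s1 is strictly dominated by row s3 (6>1, 4>1, 8>6); eliminate s1.
Column r3 is strictly dominated by r1 for Bob (1<6, 6<8); eliminate r3.
Row s2 is strictly dominated by row s3 (6>1, 4>2); eliminate s2.
Column r1 is strictly dominated by r2 for Bob (4<6); eliminate r1.
Only (s3, r2) remains, with payoff 4.

4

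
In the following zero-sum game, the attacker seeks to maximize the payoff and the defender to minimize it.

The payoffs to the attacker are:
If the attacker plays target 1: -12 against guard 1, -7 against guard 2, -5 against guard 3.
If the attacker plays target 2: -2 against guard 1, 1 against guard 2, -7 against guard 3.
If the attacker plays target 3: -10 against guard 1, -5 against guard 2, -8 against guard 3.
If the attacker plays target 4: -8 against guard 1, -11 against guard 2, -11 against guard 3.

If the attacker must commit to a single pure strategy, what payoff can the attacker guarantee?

-7

The worst-case payoff for each row is target 1: -12, target 2: -7, target 3: -10, target 4: -11.
The best of these is -7.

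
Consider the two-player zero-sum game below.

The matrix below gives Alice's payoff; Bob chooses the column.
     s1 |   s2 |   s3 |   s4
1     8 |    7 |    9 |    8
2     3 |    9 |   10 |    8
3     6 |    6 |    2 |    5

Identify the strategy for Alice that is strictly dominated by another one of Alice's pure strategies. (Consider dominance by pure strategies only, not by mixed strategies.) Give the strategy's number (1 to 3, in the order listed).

3

Compare 3 with 1: 8 > 6, 7 > 6, 9 > 2, 8 > 5.
So 1 strictly dominates 3 for Alice; 3 is strictly dominated.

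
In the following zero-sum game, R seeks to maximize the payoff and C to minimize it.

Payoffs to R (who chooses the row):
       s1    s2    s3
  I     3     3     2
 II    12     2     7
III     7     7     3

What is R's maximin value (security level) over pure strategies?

The worst-case payoff for each row is I: 2, II: 2, III: 3.
The best of these is 3.

3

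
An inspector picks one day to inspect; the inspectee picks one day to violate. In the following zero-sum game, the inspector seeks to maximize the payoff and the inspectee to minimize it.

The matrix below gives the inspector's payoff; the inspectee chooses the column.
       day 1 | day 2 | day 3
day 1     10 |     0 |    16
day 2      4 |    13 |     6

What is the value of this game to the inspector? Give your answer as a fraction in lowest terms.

Column day 3 is strictly dominated by day 1 for the inspectee (it gives the inspector more in every row).
The remaining 2×2 game on (day 1, day 2) × (day 1, day 2) has no saddle point. Let the inspector play day 1 with probability p; indifference gives 10p + 4(1−p) = 13(1−p), so p = 9/19.
Similarly the inspectee's optimal q on day 1 is 13/19, and the value is 10·(13/19) + (0)·(6/19) = 130/19.

130/19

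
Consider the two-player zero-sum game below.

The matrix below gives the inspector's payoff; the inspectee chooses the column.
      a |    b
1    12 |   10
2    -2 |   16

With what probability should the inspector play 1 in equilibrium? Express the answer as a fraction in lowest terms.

9/10

Row minima are 10 and -2, so the inspector's maximin is 10; column maxima are 12 and 16, so the inspectee's minimax is 12. These differ, so the equilibrium is in mixed strategies.
Let the inspector play 1 with probability p. The inspectee is indifferent when 12p − 2(1−p) = 10p + 16(1−p), giving p = 9/10.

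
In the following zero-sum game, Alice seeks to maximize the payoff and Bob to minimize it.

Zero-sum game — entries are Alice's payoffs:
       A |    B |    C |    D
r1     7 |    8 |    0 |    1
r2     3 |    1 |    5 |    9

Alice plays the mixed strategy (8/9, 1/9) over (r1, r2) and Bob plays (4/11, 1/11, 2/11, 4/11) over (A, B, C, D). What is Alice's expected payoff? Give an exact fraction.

Against (4/11, 1/11, 2/11, 4/11), each row's expected payoff is r1: 40/11; r2: 59/11.
Taking the (8/9, 1/9)-weighted average: (8/9)·(40/11) + (1/9)·(59/11) = 379/99.

379/99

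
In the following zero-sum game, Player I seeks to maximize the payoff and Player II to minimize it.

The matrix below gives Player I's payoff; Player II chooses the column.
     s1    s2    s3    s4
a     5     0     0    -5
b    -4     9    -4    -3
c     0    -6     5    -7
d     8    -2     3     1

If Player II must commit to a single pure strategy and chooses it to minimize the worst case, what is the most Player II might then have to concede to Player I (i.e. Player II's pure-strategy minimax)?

1

The worst case (largest entry) in each column is s1: 8, s2: 9, s3: 5, s4: 1.
The best (smallest) of these is 1.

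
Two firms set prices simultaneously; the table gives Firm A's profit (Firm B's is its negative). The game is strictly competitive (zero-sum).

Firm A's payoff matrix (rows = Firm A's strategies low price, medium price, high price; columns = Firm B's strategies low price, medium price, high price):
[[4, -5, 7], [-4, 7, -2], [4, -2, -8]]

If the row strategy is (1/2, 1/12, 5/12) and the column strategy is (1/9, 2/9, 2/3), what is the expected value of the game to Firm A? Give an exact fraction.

Against (1/9, 2/9, 2/3), each row's expected payoff is low price: 4; medium price: -2/9; high price: -16/3.
Taking the (1/2, 1/12, 5/12)-weighted average: (1/2)·(4) + (1/12)·(-2/9) + (5/12)·(-16/3) = -13/54.

-13/54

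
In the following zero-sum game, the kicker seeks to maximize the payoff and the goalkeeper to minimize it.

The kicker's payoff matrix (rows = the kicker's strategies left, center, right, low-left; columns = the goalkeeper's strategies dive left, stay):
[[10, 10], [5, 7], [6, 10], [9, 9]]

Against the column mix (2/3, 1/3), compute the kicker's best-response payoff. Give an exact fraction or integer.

left: (10)·(2/3) + (10)·(1/3) = 10.
center: (5)·(2/3) + (7)·(1/3) = 17/3.
right: (6)·(2/3) + (10)·(1/3) = 22/3.
low-left: (9)·(2/3) + (9)·(1/3) = 9.
The best pure response is left with expected payoff 10.

10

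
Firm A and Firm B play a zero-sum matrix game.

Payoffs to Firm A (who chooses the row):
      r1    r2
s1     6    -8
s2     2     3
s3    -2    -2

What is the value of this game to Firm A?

34/15

Row s3 is strictly dominated by row s2, so Firm A never plays it.
The remaining 2×2 game on (s1, s2) × (r1, r2) has no saddle point. Let Firm A play s1 with probability p; indifference gives 6p + 2(1−p) = −8p + 3(1−p), so p = 1/15.
Similarly Firm B's optimal q on r1 is 11/15, and the value is 6·(11/15) + (-8)·(4/15) = 34/15.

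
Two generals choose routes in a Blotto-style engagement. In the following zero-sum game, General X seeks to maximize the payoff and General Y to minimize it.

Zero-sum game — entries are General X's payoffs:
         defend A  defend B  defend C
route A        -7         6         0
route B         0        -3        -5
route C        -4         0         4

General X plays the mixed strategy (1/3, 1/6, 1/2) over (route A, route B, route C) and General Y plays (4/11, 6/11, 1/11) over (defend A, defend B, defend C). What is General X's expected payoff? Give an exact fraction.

-43/66

Against (4/11, 6/11, 1/11), each row's expected payoff is route A: 8/11; route B: -23/11; route C: -12/11.
Taking the (1/3, 1/6, 1/2)-weighted average: (1/3)·(8/11) + (1/6)·(-23/11) + (1/2)·(-12/11) = -43/66.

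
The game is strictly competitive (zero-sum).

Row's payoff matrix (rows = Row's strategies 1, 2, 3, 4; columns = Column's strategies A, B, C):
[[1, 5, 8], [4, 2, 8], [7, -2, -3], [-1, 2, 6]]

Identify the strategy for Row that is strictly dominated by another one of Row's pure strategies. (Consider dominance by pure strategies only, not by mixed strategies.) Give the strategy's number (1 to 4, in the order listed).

Compare 4 with 1: 1 > -1, 5 > 2, 8 > 6.
So 1 strictly dominates 4 for Row; 4 is strictly dominated.

4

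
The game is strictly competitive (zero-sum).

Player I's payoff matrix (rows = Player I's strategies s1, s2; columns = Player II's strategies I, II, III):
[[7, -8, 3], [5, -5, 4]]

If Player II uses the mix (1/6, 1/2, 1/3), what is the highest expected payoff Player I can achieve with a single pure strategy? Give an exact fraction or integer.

s1: (7)·(1/6) + (-8)·(1/2) + (3)·(1/3) = -11/6.
s2: (5)·(1/6) + (-5)·(1/2) + (4)·(1/3) = -1/3.
The best pure response is s2 with expected payoff -1/3.

-1/3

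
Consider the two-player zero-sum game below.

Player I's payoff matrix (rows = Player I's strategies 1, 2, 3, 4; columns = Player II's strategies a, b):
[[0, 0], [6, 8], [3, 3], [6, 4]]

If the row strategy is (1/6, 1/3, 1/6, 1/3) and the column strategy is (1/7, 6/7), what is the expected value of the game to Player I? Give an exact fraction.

9/2

Against (1/7, 6/7), each row's expected payoff is 1: 0; 2: 54/7; 3: 3; 4: 30/7.
Taking the (1/6, 1/3, 1/6, 1/3)-weighted average: (1/6)·(0) + (1/3)·(54/7) + (1/6)·(3) + (1/3)·(30/7) = 9/2.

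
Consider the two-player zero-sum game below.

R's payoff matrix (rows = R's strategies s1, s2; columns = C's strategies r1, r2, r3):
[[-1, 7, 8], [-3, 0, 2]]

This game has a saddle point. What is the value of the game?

-1

Row minima: -1, -3 → R's maximin is -1.
Column maxima: -1, 7, 8 → C's minimax is -1.
They coincide at (s1, r1), so the value is -1.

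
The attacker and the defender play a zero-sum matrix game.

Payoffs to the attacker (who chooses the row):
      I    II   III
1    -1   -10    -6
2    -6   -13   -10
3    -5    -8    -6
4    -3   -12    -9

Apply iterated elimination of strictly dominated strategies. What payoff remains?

-8

Row 2 is strictly dominated by row 1 (-1>-6, -10>-13, -6>-10); eliminate 2.
Row 4 is strictly dominated by row 1 (-1>-3, -10>-12, -6>-9); eliminate 4.
Column I is strictly dominated by II for the defender (-10<-1, -8<-5); eliminate I.
Column III is strictly dominated by II for the defender (-10<-6, -8<-6); eliminate III.
Row 1 is strictly dominated by row 3 (-8>-10); eliminate 1.
Only (3, II) remains, with payoff -8.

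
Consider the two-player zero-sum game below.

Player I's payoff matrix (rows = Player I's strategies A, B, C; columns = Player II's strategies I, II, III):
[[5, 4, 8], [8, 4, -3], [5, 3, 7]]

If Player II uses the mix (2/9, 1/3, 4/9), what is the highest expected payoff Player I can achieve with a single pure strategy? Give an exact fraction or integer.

6

A: (5)·(2/9) + (4)·(1/3) + (8)·(4/9) = 6.
B: (8)·(2/9) + (4)·(1/3) + (-3)·(4/9) = 16/9.
C: (5)·(2/9) + (3)·(1/3) + (7)·(4/9) = 47/9.
The best pure response is A with expected payoff 6.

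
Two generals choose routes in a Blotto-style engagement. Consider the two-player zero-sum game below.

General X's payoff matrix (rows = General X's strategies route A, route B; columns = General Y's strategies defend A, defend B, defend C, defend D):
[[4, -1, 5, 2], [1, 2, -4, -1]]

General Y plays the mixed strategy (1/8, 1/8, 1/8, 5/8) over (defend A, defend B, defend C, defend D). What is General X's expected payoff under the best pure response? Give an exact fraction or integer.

route A: (4)·(1/8) + (-1)·(1/8) + (5)·(1/8) + (2)·(5/8) = 9/4.
route B: (1)·(1/8) + (2)·(1/8) + (-4)·(1/8) + (-1)·(5/8) = -3/4.
The best pure response is route A with expected payoff 9/4.

9/4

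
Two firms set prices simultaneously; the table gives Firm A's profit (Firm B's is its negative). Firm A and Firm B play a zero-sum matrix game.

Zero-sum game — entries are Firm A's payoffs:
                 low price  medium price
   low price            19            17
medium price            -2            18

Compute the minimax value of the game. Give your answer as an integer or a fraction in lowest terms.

188/11

Row minima are 17 and -2, so Firm A's maximin is 17; column maxima are 19 and 18, so Firm B's minimax is 18. These differ, so the equilibrium is in mixed strategies.
Let Firm A play low price with probability p. Firm B is indifferent when 19p − 2(1−p) = 17p + 18(1−p), giving p = 10/11.
Let Firm B play low price with probability q. Firm A is indifferent when 19q + 17(1−q) = −2q + 18(1−q), giving q = 1/22.
The value is 19·(1/22) + (17)·(21/22) = 188/11.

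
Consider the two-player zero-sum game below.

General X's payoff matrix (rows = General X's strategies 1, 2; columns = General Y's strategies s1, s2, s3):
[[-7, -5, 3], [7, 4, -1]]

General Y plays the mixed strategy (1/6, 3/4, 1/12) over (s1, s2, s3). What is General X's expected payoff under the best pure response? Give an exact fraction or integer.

1: (-7)·(1/6) + (-5)·(3/4) + (3)·(1/12) = -14/3.
2: (7)·(1/6) + (4)·(3/4) + (-1)·(1/12) = 49/12.
The best pure response is 2 with expected payoff 49/12.

49/12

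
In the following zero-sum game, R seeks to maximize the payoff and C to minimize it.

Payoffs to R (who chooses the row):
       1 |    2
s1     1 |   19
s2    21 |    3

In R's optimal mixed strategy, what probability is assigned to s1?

Row minima are 1 and 3, so R's maximin is 3; column maxima are 21 and 19, so C's minimax is 19. These differ, so the equilibrium is in mixed strategies.
Let R play s1 with probability p. C is indifferent when p + 21(1−p) = 19p + 3(1−p), giving p = 1/2.

1/2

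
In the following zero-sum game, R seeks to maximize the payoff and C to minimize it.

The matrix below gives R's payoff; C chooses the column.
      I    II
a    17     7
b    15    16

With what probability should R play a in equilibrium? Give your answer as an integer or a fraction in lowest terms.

Row minima are 7 and 15, so R's maximin is 15; column maxima are 17 and 16, so C's minimax is 16. These differ, so the equilibrium is in mixed strategies.
Let R play a with probability p. C is indifferent when 17p + 15(1−p) = 7p + 16(1−p), giving p = 1/11.

1/11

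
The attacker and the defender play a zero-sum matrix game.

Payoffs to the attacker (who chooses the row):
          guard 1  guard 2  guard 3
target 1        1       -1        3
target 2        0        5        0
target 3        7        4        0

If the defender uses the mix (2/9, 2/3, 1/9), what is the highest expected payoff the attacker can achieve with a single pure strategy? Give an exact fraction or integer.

target 1: (1)·(2/9) + (-1)·(2/3) + (3)·(1/9) = -1/9.
target 2: (0)·(2/9) + (5)·(2/3) + (0)·(1/9) = 10/3.
target 3: (7)·(2/9) + (4)·(2/3) + (0)·(1/9) = 38/9.
The best pure response is target 3 with expected payoff 38/9.

38/9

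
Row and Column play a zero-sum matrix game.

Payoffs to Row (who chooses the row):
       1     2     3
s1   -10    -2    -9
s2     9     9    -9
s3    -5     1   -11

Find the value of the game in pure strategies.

Row minima: -10, -9, -11 → Row's maximin is -9.
Column maxima: 9, 9, -9 → Column's minimax is -9.
They coincide at (s2, 3), so the value is -9.

-9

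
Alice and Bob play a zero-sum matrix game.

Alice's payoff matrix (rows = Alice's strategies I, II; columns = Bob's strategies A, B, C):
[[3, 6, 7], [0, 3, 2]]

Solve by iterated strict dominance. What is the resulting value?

Column C is strictly dominated by A for Bob (3<7, 0<2); eliminate C.
Column B is strictly dominated by A for Bob (3<6, 0<3); eliminate B.
Row II is strictly dominated by row I (3>0); eliminate II.
Only (I, A) remains, with payoff 3.

3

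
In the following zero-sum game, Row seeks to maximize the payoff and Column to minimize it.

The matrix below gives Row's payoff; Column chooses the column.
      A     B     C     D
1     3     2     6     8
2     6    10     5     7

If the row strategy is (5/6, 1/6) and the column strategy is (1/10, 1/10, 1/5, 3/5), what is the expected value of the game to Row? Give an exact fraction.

131/20

Against (1/10, 1/10, 1/5, 3/5), each row's expected payoff is 1: 13/2; 2: 34/5.
Taking the (5/6, 1/6)-weighted average: (5/6)·(13/2) + (1/6)·(34/5) = 131/20.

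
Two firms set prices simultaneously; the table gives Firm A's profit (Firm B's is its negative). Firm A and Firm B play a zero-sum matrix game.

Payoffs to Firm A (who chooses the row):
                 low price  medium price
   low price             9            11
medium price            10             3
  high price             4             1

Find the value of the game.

83/9

Row high price is strictly dominated by row medium price, so Firm A never plays it.
The remaining 2×2 game on (low price, medium price) × (low price, medium price) has no saddle point. Let Firm A play low price with probability p; indifference gives 9p + 10(1−p) = 11p + 3(1−p), so p = 7/9.
Similarly Firm B's optimal q on low price is 8/9, and the value is 9·(8/9) + (11)·(1/9) = 83/9.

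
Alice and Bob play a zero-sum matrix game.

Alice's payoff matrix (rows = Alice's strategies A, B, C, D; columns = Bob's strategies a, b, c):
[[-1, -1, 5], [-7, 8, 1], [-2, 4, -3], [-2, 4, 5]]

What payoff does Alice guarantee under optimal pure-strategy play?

-1

Row minima: -1, -7, -3, -2 → Alice's maximin is -1.
Column maxima: -1, 8, 5 → Bob's minimax is -1.
They coincide at (A, a), so the value is -1.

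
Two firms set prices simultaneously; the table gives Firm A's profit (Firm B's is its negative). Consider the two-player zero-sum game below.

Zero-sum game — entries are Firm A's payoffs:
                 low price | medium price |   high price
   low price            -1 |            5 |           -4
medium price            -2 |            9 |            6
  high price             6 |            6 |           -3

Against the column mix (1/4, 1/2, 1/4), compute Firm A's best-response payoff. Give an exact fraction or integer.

11/2

low price: (-1)·(1/4) + (5)·(1/2) + (-4)·(1/4) = 5/4.
medium price: (-2)·(1/4) + (9)·(1/2) + (6)·(1/4) = 11/2.
high price: (6)·(1/4) + (6)·(1/2) + (-3)·(1/4) = 15/4.
The best pure response is medium price with expected payoff 11/2.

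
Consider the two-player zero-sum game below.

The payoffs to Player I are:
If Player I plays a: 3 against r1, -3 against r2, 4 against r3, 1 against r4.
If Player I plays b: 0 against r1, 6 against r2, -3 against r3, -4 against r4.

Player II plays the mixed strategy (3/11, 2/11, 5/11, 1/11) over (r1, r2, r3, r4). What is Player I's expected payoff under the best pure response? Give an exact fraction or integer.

24/11

a: (3)·(3/11) + (-3)·(2/11) + (4)·(5/11) + (1)·(1/11) = 24/11.
b: (0)·(3/11) + (6)·(2/11) + (-3)·(5/11) + (-4)·(1/11) = -7/11.
The best pure response is a with expected payoff 24/11.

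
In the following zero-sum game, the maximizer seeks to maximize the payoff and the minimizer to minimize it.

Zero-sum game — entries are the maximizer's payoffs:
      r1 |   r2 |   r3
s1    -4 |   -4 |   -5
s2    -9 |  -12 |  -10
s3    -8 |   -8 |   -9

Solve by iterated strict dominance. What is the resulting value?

Column r1 is strictly dominated by r3 for the minimizer (-5<-4, -10<-9, -9<-8); eliminate r1.
Row s3 is strictly dominated by row s1 (-4>-8, -5>-9); eliminate s3.
Row s2 is strictly dominated by row s1 (-4>-12, -5>-10); eliminate s2.
Column r2 is strictly dominated by r3 for the minimizer (-5<-4); eliminate r2.
Only (s1, r3) remains, with payoff -5.

-5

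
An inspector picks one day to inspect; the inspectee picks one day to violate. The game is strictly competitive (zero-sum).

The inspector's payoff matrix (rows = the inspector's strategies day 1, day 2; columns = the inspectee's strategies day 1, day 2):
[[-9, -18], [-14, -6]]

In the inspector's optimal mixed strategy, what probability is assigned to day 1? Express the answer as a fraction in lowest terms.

8/17

Row minima are -18 and -14, so the inspector's maximin is -14; column maxima are -9 and -6, so the inspectee's minimax is -9. These differ, so the equilibrium is in mixed strategies.
Let the inspector play day 1 with probability p. The inspectee is indifferent when −9p − 14(1−p) = −18p − 6(1−p), giving p = 8/17.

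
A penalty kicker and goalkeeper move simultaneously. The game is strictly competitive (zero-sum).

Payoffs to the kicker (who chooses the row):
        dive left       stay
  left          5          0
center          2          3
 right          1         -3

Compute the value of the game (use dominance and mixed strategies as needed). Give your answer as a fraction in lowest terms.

Row right is strictly dominated by row center, so the kicker never plays it.
The remaining 2×2 game on (left, center) × (dive left, stay) has no saddle point. Let the kicker play left with probability p; indifference gives 5p + 2(1−p) = 3(1−p), so p = 1/6.
Similarly the goalkeeper's optimal q on dive left is 1/2, and the value is 5·(1/2) + (0)·(1/2) = 5/2.

5/2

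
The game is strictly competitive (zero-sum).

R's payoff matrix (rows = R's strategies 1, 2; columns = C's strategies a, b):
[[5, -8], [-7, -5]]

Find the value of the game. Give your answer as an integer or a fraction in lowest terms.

-27/5

Row minima are -8 and -7, so R's maximin is -7; column maxima are 5 and -5, so C's minimax is -5. These differ, so the equilibrium is in mixed strategies.
Let R play 1 with probability p. C is indifferent when 5p − 7(1−p) = −8p − 5(1−p), giving p = 2/15.
Let C play a with probability q. R is indifferent when 5q − 8(1−q) = −7q − 5(1−q), giving q = 1/5.
The value is 5·(1/5) + (-8)·(4/5) = -27/5.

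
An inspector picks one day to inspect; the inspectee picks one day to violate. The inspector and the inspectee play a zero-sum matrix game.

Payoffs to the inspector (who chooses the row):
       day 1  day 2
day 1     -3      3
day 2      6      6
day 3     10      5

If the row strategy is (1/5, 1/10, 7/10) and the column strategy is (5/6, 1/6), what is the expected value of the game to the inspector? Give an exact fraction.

Against (5/6, 1/6), each row's expected payoff is day 1: -2; day 2: 6; day 3: 55/6.
Taking the (1/5, 1/10, 7/10)-weighted average: (1/5)·(-2) + (1/10)·(6) + (7/10)·(55/6) = 397/60.

397/60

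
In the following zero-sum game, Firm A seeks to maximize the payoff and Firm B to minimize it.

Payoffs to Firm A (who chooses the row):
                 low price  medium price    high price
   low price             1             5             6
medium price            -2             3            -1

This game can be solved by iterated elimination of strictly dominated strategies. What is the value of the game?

1

Column medium price is strictly dominated by low price for Firm B (1<5, -2<3); eliminate medium price.
Row medium price is strictly dominated by row low price (1>-2, 6>-1); eliminate medium price.
Column high price is strictly dominated by low price for Firm B (1<6); eliminate high price.
Only (low price, low price) remains, with payoff 1.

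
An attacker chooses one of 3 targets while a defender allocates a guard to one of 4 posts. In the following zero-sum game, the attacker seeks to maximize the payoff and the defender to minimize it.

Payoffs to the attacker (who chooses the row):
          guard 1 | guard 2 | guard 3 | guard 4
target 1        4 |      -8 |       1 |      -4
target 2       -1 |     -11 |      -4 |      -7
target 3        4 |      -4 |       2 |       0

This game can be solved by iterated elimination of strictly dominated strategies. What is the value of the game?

Column guard 4 is strictly dominated by guard 2 for the defender (-8<-4, -11<-7, -4<0); eliminate guard 4.
Column guard 1 is strictly dominated by guard 2 for the defender (-8<4, -11<-1, -4<4); eliminate guard 1.
Column guard 3 is strictly dominated by guard 2 for the defender (-8<1, -11<-4, -4<2); eliminate guard 3.
Row target 2 is strictly dominated by row target 1 (-8>-11); eliminate target 2.
Row target 1 is strictly dominated by row target 3 (-4>-8); eliminate target 1.
Only (target 3, guard 2) remains, with payoff -4.

-4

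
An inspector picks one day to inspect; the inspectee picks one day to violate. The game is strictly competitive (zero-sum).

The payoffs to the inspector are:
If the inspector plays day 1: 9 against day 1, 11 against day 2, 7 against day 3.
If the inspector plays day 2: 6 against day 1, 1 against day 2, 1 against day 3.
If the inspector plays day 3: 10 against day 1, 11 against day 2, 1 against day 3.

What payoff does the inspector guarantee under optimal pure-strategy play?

Row minima: 7, 1, 1 → the inspector's maximin is 7.
Column maxima: 10, 11, 7 → the inspectee's minimax is 7.
They coincide at (day 1, day 3), so the value is 7.

7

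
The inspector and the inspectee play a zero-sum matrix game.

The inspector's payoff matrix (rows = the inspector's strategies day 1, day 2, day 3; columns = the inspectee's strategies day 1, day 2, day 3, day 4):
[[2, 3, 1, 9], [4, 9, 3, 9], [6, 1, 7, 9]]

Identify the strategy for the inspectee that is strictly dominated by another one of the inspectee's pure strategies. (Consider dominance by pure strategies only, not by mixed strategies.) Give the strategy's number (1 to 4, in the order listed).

The inspectee prefers columns that give the inspector less. Compare day 4 with day 1: 2 < 9, 4 < 9, 6 < 9.
So day 1 strictly dominates day 4 for the inspectee; day 4 is strictly dominated.

4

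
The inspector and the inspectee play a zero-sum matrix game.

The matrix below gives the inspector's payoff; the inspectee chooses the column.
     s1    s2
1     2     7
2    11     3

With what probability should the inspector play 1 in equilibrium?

Row minima are 2 and 3, so the inspector's maximin is 3; column maxima are 11 and 7, so the inspectee's minimax is 7. These differ, so the equilibrium is in mixed strategies.
Let the inspector play 1 with probability p. The inspectee is indifferent when 2p + 11(1−p) = 7p + 3(1−p), giving p = 8/13.

8/13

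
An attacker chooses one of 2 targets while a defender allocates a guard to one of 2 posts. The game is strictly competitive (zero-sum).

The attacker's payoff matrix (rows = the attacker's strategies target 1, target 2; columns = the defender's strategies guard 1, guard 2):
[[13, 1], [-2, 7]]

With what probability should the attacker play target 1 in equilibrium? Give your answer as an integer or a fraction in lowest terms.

3/7

Row minima are 1 and -2, so the attacker's maximin is 1; column maxima are 13 and 7, so the defender's minimax is 7. These differ, so the equilibrium is in mixed strategies.
Let the attacker play target 1 with probability p. The defender is indifferent when 13p − 2(1−p) = p + 7(1−p), giving p = 3/7.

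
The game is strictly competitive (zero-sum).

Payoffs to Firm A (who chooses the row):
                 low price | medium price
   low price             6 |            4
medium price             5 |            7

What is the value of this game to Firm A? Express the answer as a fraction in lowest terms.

Row minima are 4 and 5, so Firm A's maximin is 5; column maxima are 6 and 7, so Firm B's minimax is 6. These differ, so the equilibrium is in mixed strategies.
Let Firm A play low price with probability p. Firm B is indifferent when 6p + 5(1−p) = 4p + 7(1−p), giving p = 1/2.
Let Firm B play low price with probability q. Firm A is indifferent when 6q + 4(1−q) = 5q + 7(1−q), giving q = 3/4.
The value is 6·(3/4) + (4)·(1/4) = 11/2.

11/2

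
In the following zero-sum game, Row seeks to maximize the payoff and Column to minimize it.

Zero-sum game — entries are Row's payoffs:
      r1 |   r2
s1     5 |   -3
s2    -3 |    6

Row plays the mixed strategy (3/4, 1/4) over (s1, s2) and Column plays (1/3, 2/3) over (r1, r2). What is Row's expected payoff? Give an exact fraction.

Against (1/3, 2/3), each row's expected payoff is s1: -1/3; s2: 3.
Taking the (3/4, 1/4)-weighted average: (3/4)·(-1/3) + (1/4)·(3) = 1/2.

1/2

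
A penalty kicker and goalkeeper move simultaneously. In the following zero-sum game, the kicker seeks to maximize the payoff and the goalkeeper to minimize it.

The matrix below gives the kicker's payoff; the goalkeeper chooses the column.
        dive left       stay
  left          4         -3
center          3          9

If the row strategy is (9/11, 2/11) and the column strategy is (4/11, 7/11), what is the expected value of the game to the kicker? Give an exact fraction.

Against (4/11, 7/11), each row's expected payoff is left: -5/11; center: 75/11.
Taking the (9/11, 2/11)-weighted average: (9/11)·(-5/11) + (2/11)·(75/11) = 105/121.

105/121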